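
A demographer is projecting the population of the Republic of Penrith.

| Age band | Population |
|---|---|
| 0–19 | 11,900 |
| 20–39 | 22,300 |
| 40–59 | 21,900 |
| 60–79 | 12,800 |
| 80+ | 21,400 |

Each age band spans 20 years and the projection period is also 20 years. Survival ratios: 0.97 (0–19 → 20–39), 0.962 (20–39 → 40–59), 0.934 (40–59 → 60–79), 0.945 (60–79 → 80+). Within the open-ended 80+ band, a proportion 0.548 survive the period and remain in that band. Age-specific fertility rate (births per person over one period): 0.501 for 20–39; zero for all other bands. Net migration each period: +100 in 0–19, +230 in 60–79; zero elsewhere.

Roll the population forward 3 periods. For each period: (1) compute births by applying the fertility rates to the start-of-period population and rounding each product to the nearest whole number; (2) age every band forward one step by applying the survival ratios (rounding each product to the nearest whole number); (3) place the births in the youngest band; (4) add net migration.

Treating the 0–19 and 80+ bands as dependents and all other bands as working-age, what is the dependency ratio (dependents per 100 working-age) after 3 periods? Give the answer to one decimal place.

Let band 1 be 0–19 through band 5 = 80+.
After projecting period 1:
Births: 22300 × 0.501 = 11172
Band 2: 11900 × 0.97 = 11543
Band 3: 22300 × 0.962 = 21453
Band 4: 21900 × 0.934 = 20455
Band 5: 12800 × 0.945 + 21400 × 0.548 = 12096 + 11727 = 23823
Net migration: Band 1 + 100 → 11272; Band 4 + 230 → 20685
→ [11272, 11543, 21453, 20685, 23823]
After projecting period 2:
Births: 11543 × 0.501 = 5783
Band 2: 11272 × 0.97 = 10934
Band 3: 11543 × 0.962 = 11104
Band 4: 21453 × 0.934 = 20037
Band 5: 20685 × 0.945 + 23823 × 0.548 = 19547 + 13055 = 32602
Net migration: Band 1 + 100 → 5883; Band 4 + 230 → 20267
→ [5883, 10934, 11104, 20267, 32602]
After projecting period 3:
Births: 10934 × 0.501 = 5478
Band 2: 5883 × 0.97 = 5707
Band 3: 10934 × 0.962 = 10519
Band 4: 11104 × 0.934 = 10371
Band 5: 20267 × 0.945 + 32602 × 0.548 = 19152 + 17866 = 37018
Net migration: Band 1 + 100 → 5578; Band 4 + 230 → 10601
→ [5578, 5707, 10519, 10601, 37018]
Dependents (band 0–19 + band 80+) = 5578 + 37018 = 42596; working-age = 26827; ratio = 42596/26827 × 100 = 158.8

158.8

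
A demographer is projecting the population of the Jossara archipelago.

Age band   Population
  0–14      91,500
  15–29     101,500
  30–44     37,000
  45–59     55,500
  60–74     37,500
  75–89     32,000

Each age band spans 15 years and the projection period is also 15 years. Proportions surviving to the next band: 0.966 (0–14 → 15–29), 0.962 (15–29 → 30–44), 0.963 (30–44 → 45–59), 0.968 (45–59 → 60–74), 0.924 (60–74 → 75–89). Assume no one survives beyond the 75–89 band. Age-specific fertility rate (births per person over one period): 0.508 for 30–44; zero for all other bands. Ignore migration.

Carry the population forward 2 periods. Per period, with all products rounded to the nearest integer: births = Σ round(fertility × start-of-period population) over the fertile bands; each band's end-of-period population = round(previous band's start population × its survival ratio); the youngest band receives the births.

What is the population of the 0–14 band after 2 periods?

Numbering the groups 1..6 from youngest to oldest:
[period 1]
Births: 37000 × 0.508 = 18796
Group 2: 91500 × 0.966 = 88389
Group 3: 101500 × 0.962 = 97643
Group 4: 37000 × 0.963 = 35631
Group 5: 55500 × 0.968 = 53724
Group 6: 37500 × 0.924 = 34650
→ [18796, 88389, 97643, 35631, 53724, 34650]
[period 2]
Births: 97643 × 0.508 = 49603
Group 2: 18796 × 0.966 = 18157
Group 3: 88389 × 0.962 = 85030
Group 4: 97643 × 0.963 = 94030
Group 5: 35631 × 0.968 = 34491
Group 6: 53724 × 0.924 = 49641
→ [49603, 18157, 85030, 94030, 34491, 49641]

49603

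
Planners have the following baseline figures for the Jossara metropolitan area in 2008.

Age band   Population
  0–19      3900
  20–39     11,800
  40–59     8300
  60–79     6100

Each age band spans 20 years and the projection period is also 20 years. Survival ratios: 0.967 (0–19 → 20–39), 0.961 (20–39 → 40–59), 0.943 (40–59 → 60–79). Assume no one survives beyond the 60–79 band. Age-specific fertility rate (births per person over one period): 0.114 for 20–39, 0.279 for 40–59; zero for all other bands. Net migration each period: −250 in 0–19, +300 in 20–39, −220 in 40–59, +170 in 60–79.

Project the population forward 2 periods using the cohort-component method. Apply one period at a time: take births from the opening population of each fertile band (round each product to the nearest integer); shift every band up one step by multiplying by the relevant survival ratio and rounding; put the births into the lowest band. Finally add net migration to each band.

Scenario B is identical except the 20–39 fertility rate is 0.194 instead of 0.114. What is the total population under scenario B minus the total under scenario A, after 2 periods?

(Groups numbered youngest = 1 to oldest = 4.)
After projecting period 1:
Births: 11800 * 0.114 = 1345  |  8300 * 0.279 = 2316 — total 3661
Group 2: 3900 * 0.967 = 3771
Group 3: 11800 * 0.961 = 11340
Group 4: 8300 * 0.943 = 7827
Net migration: Group 1 − 250 → 3411; Group 2 + 300 → 4071; Group 3 − 220 → 11120; Group 4 + 170 → 7997
→ [3411, 4071, 11120, 7997]
After projecting period 2:
Births: 4071 * 0.114 = 464  |  11120 * 0.279 = 3102 — total 3566
Group 2: 3411 * 0.967 = 3298
Group 3: 4071 * 0.961 = 3912
Group 4: 11120 * 0.943 = 10486
Net migration: Group 1 − 250 → 3316; Group 2 + 300 → 3598; Group 3 − 220 → 3692; Group 4 + 170 → 10656
→ [3316, 3598, 3692, 10656]
Scenario A total after 2 periods: 21262
Scenario B projection —
After projecting period 1:
Births: 11800 * 0.194 = 2289  |  8300 * 0.279 = 2316 — total 4605
Group 2: 3900 * 0.967 = 3771
Group 3: 11800 * 0.961 = 11340
Group 4: 8300 * 0.943 = 7827
Net migration: Group 1 − 250 → 4355; Group 2 + 300 → 4071; Group 3 − 220 → 11120; Group 4 + 170 → 7997
→ [4355, 4071, 11120, 7997]
After projecting period 2:
Births: 4071 * 0.194 = 790  |  11120 * 0.279 = 3102 — total 3892
Group 2: 4355 * 0.967 = 4211
Group 3: 4071 * 0.961 = 3912
Group 4: 11120 * 0.943 = 10486
Net migration: Group 1 − 250 → 3642; Group 2 + 300 → 4511; Group 3 − 220 → 3692; Group 4 + 170 → 10656
→ [3642, 4511, 3692, 10656]
Scenario B total after 2 periods: 22501
Difference B − A = 22501 − 21262 = 1239

1239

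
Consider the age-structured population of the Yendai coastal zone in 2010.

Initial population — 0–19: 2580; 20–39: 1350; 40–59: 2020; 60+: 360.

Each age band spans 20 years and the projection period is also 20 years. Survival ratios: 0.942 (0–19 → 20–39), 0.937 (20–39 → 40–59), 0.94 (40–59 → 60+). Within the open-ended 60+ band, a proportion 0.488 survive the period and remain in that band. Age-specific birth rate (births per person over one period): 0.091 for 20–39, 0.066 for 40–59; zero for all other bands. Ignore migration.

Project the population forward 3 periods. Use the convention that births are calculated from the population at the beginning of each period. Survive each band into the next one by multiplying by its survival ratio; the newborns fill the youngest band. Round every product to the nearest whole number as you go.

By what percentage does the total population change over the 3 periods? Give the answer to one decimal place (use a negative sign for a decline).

-38.2

Period 1.
Births: 1350 × 0.091 = 123 ; 2020 × 0.066 = 133 → 256
20–39: 2580 × 0.942 = 2430
40–59: 1350 × 0.937 = 1265
60+: 2020 × 0.94 + 360 × 0.488 = 1899 + 176 = 2075
Giving 256 / 2430 / 1265 / 2075.
Period 2.
Births: 2430 × 0.091 = 221 ; 1265 × 0.066 = 83 → 304
20–39: 256 × 0.942 = 241
40–59: 2430 × 0.937 = 2277
60+: 1265 × 0.94 + 2075 × 0.488 = 1189 + 1013 = 2202
Giving 304 / 241 / 2277 / 2202.
Period 3.
Births: 241 × 0.091 = 22 ; 2277 × 0.066 = 150 → 172
20–39: 304 × 0.942 = 286
40–59: 241 × 0.937 = 226
60+: 2277 × 0.94 + 2202 × 0.488 = 2140 + 1075 = 3215
Giving 172 / 286 / 226 / 3215.
Total: 6310 → 3899; change = -2411; percentage change = -38.2%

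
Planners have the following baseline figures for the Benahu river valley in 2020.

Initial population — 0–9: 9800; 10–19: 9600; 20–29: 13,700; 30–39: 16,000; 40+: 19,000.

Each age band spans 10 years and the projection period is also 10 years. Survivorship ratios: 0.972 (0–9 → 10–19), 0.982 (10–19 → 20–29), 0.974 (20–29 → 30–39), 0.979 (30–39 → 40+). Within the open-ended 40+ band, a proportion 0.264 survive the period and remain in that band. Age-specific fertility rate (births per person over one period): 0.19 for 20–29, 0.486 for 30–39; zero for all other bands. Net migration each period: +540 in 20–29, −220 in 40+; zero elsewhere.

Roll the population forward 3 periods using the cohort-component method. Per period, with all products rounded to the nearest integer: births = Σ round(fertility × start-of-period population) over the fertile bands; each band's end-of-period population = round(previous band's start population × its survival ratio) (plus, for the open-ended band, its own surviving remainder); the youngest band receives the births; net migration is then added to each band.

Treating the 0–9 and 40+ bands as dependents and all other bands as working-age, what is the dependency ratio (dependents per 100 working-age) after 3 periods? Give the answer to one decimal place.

Numbering the groups 1..5 from youngest to oldest:
[period 1]
Births: 13700 * 0.19 = 2603, 16000 * 0.486 = 7776 ⇒ total 10379
Group 2: 9800 * 0.972 = 9526
Group 3: 9600 * 0.982 = 9427
Group 4: 13700 * 0.974 = 13344
Group 5: 16000 * 0.979 + 19000 * 0.264 = 15664 + 5016 = 20680
Net migration: Group 3 + 540 → 9967; Group 5 − 220 → 20460
→ [10379, 9526, 9967, 13344, 20460]
[period 2]
Births: 9967 * 0.19 = 1894, 13344 * 0.486 = 6485 ⇒ total 8379
Group 2: 10379 * 0.972 = 10088
Group 3: 9526 * 0.982 = 9355
Group 4: 9967 * 0.974 = 9708
Group 5: 13344 * 0.979 + 20460 * 0.264 = 13064 + 5401 = 18465
Net migration: Group 3 + 540 → 9895; Group 5 − 220 → 18245
→ [8379, 10088, 9895, 9708, 18245]
[period 3]
Births: 9895 * 0.19 = 1880, 9708 * 0.486 = 4718 ⇒ total 6598
Group 2: 8379 * 0.972 = 8144
Group 3: 10088 * 0.982 = 9906
Group 4: 9895 * 0.974 = 9638
Group 5: 9708 * 0.979 + 18245 * 0.264 = 9504 + 4817 = 14321
Net migration: Group 3 + 540 → 10446; Group 5 − 220 → 14101
→ [6598, 8144, 10446, 9638, 14101]
Dependents (band 0–9 + band 40+) = 6598 + 14101 = 20699; working-age = 28228; ratio = 20699/28228 × 100 = 73.3

73.3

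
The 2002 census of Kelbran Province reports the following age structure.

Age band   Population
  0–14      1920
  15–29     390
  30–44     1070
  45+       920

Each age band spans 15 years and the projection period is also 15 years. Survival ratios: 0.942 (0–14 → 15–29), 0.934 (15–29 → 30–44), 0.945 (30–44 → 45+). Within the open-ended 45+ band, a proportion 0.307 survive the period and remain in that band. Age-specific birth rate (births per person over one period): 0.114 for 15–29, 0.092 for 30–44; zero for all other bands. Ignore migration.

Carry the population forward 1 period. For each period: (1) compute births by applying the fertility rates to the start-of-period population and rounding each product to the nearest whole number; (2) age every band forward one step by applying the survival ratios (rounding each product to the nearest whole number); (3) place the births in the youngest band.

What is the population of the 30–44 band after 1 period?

After projecting period 1:
Births: 390 × 0.114 = 44, 1070 × 0.092 = 98 — total 142
15–29: 1920 × 0.942 = 1809
30–44: 390 × 0.934 = 364
45+: 1070 × 0.945 + 920 × 0.307 = 1011 + 282 = 1293
Population now: 0–14=142, 15–29=1809, 30–44=364, 45+=1293

364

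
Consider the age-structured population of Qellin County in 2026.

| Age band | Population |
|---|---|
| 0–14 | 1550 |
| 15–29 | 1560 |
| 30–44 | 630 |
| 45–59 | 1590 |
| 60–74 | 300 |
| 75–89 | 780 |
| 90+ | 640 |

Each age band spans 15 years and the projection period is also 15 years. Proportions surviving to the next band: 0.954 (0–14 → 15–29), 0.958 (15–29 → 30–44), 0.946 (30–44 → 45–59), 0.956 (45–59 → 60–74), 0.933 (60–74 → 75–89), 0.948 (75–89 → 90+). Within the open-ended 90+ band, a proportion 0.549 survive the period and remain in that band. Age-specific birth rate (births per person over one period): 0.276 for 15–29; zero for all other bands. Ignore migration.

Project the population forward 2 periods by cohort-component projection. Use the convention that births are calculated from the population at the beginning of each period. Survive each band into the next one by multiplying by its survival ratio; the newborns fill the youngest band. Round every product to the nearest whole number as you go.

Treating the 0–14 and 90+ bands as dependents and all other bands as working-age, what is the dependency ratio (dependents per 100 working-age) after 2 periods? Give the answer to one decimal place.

24.3

Call the groups 1 to 7, youngest first.
After projecting period 1:
Births: 1560 × 0.276 = 431
Group 2: 1550 × 0.954 = 1479
Group 3: 1560 × 0.958 = 1494
Group 4: 630 × 0.946 = 596
Group 5: 1590 × 0.956 = 1520
Group 6: 300 × 0.933 = 280
Group 7: 780 × 0.948 + 640 × 0.549 = 739 + 351 = 1090
→ [431, 1479, 1494, 596, 1520, 280, 1090]
After projecting period 2:
Births: 1479 × 0.276 = 408
Group 2: 431 × 0.954 = 411
Group 3: 1479 × 0.958 = 1417
Group 4: 1494 × 0.946 = 1413
Group 5: 596 × 0.956 = 570
Group 6: 1520 × 0.933 = 1418
Group 7: 280 × 0.948 + 1090 × 0.549 = 265 + 598 = 863
→ [408, 411, 1417, 1413, 570, 1418, 863]
Dependents (band 0–14 + band 90+) = 408 + 863 = 1271; working-age = 5229; ratio = 1271/5229 × 100 = 24.3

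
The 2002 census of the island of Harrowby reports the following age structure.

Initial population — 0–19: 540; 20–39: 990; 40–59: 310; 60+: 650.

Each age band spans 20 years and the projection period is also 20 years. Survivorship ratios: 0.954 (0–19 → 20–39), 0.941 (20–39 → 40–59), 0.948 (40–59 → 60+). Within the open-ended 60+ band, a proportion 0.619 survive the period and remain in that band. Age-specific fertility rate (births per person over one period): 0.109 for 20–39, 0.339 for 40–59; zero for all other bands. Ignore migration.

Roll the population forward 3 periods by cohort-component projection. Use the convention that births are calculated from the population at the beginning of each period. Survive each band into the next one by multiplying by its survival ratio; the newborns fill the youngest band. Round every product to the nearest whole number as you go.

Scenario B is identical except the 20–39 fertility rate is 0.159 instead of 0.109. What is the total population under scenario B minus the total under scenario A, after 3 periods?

Numbering the groups 1..4 from youngest to oldest:
— Period 1 —
Births: 990 * 0.109 = 108 ; 310 * 0.339 = 105 — total 213
Group 2: 540 * 0.954 = 515
Group 3: 990 * 0.941 = 932
Group 4: 310 * 0.948 + 650 * 0.619 = 294 + 402 = 696
→ [213, 515, 932, 696]
— Period 2 —
Births: 515 * 0.109 = 56 ; 932 * 0.339 = 316 — total 372
Group 2: 213 * 0.954 = 203
Group 3: 515 * 0.941 = 485
Group 4: 932 * 0.948 + 696 * 0.619 = 884 + 431 = 1315
→ [372, 203, 485, 1315]
— Period 3 —
Births: 203 * 0.109 = 22 ; 485 * 0.339 = 164 — total 186
Group 2: 372 * 0.954 = 355
Group 3: 203 * 0.941 = 191
Group 4: 485 * 0.948 + 1315 * 0.619 = 460 + 814 = 1274
→ [186, 355, 191, 1274]
Scenario A total after 3 periods: 2006
Scenario B projection —
— Period 1 —
Births: 990 * 0.159 = 157 ; 310 * 0.339 = 105 — total 262
Group 2: 540 * 0.954 = 515
Group 3: 990 * 0.941 = 932
Group 4: 310 * 0.948 + 650 * 0.619 = 294 + 402 = 696
→ [262, 515, 932, 696]
— Period 2 —
Births: 515 * 0.159 = 82 ; 932 * 0.339 = 316 — total 398
Group 2: 262 * 0.954 = 250
Group 3: 515 * 0.941 = 485
Group 4: 932 * 0.948 + 696 * 0.619 = 884 + 431 = 1315
→ [398, 250, 485, 1315]
— Period 3 —
Births: 250 * 0.159 = 40 ; 485 * 0.339 = 164 — total 204
Group 2: 398 * 0.954 = 380
Group 3: 250 * 0.941 = 235
Group 4: 485 * 0.948 + 1315 * 0.619 = 460 + 814 = 1274
→ [204, 380, 235, 1274]
Scenario B total after 3 periods: 2093
Difference B − A = 2093 − 2006 = 87

87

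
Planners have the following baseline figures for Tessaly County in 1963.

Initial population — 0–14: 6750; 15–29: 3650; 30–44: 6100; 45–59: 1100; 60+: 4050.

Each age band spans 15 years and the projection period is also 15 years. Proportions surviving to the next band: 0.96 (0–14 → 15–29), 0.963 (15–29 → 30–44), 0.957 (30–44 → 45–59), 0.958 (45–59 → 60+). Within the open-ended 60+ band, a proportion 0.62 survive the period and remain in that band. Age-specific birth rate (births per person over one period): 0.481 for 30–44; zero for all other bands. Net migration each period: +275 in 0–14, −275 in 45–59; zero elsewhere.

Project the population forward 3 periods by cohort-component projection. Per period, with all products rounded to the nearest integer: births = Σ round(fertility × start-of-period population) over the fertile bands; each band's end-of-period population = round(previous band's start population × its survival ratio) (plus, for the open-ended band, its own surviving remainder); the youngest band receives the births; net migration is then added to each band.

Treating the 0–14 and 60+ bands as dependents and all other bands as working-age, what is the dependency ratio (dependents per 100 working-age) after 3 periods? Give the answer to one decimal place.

103.4

Call the groups 1 to 5, youngest first.
[period 1]
Births: 6100 × 0.481 = 2934
Group 2: 6750 × 0.96 = 6480
Group 3: 3650 × 0.963 = 3515
Group 4: 6100 × 0.957 = 5838
Group 5: 1100 × 0.958 + 4050 × 0.62 = 1054 + 2511 = 3565
Net migration: Group 1 + 275 → 3209; Group 4 − 275 → 5563
Population now: 0–14=3209, 15–29=6480, 30–44=3515, 45–59=5563, 60+=3565
[period 2]
Births: 3515 × 0.481 = 1691
Group 2: 3209 × 0.96 = 3081
Group 3: 6480 × 0.963 = 6240
Group 4: 3515 × 0.957 = 3364
Group 5: 5563 × 0.958 + 3565 × 0.62 = 5329 + 2210 = 7539
Net migration: Group 1 + 275 → 1966; Group 4 − 275 → 3089
Population now: 0–14=1966, 15–29=3081, 30–44=6240, 45–59=3089, 60+=7539
[period 3]
Births: 6240 × 0.481 = 3001
Group 2: 1966 × 0.96 = 1887
Group 3: 3081 × 0.963 = 2967
Group 4: 6240 × 0.957 = 5972
Group 5: 3089 × 0.958 + 7539 × 0.62 = 2959 + 4674 = 7633
Net migration: Group 1 + 275 → 3276; Group 4 − 275 → 5697
Population now: 0–14=3276, 15–29=1887, 30–44=2967, 45–59=5697, 60+=7633
Dependents (band 0–14 + band 60+) = 3276 + 7633 = 10909; working-age = 10551; ratio = 10909/10551 × 100 = 103.4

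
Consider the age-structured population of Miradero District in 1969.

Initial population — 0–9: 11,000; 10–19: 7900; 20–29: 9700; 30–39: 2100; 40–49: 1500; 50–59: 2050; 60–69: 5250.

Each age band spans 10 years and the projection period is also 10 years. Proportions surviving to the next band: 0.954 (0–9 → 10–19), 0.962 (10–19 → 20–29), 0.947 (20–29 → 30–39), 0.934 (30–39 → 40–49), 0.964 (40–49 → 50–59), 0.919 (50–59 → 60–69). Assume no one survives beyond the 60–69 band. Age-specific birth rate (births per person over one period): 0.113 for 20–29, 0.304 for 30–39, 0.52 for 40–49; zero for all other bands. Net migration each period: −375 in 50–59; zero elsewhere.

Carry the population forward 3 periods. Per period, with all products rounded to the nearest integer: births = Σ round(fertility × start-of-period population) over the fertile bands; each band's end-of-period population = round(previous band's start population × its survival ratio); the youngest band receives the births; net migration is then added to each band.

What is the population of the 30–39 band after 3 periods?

Period 1:
Births: 9700 * 0.113 = 1096, 2100 * 0.304 = 638, 1500 * 0.52 = 780 → 2514
10–19: 11000 * 0.954 = 10494
20–29: 7900 * 0.962 = 7600
30–39: 9700 * 0.947 = 9186
40–49: 2100 * 0.934 = 1961
50–59: 1500 * 0.964 = 1446
60–69: 2050 * 0.919 = 1884
Net migration: 50–59 − 375 → 1071
End of period: [2514, 10494, 7600, 9186, 1961, 1071, 1884]
Period 2:
Births: 7600 * 0.113 = 859, 9186 * 0.304 = 2793, 1961 * 0.52 = 1020 → 4672
10–19: 2514 * 0.954 = 2398
20–29: 10494 * 0.962 = 10095
30–39: 7600 * 0.947 = 7197
40–49: 9186 * 0.934 = 8580
50–59: 1961 * 0.964 = 1890
60–69: 1071 * 0.919 = 984
Net migration: 50–59 − 375 → 1515
End of period: [4672, 2398, 10095, 7197, 8580, 1515, 984]
Period 3:
Births: 10095 * 0.113 = 1141, 7197 * 0.304 = 2188, 8580 * 0.52 = 4462 → 7791
10–19: 4672 * 0.954 = 4457
20–29: 2398 * 0.962 = 2307
30–39: 10095 * 0.947 = 9560
40–49: 7197 * 0.934 = 6722
50–59: 8580 * 0.964 = 8271
60–69: 1515 * 0.919 = 1392
Net migration: 50–59 − 375 → 7896
End of period: [7791, 4457, 2307, 9560, 6722, 7896, 1392]

9560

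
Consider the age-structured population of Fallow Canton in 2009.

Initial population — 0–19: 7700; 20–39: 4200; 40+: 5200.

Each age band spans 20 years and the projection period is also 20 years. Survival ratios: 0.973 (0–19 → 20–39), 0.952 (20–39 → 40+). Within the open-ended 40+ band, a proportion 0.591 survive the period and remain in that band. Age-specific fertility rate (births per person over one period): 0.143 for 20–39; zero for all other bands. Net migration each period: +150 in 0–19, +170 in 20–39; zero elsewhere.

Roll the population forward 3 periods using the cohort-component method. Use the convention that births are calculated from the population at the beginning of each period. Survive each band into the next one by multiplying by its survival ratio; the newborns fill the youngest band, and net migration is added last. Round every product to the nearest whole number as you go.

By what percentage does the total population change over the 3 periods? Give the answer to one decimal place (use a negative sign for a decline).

— Period 1 —
Births: 4200 × 0.143 = 601
20–39: 7700 × 0.973 = 7492
40+: 4200 × 0.952 + 5200 × 0.591 = 3998 + 3073 = 7071
Net migration: 0–19 + 150 → 751; 20–39 + 170 → 7662
End of period: [751, 7662, 7071]
— Period 2 —
Births: 7662 × 0.143 = 1096
20–39: 751 × 0.973 = 731
40+: 7662 × 0.952 + 7071 × 0.591 = 7294 + 4179 = 11473
Net migration: 0–19 + 150 → 1246; 20–39 + 170 → 901
End of period: [1246, 901, 11473]
— Period 3 —
Births: 901 × 0.143 = 129
20–39: 1246 × 0.973 = 1212
40+: 901 × 0.952 + 11473 × 0.591 = 858 + 6781 = 7639
Net migration: 0–19 + 150 → 279; 20–39 + 170 → 1382
End of period: [279, 1382, 7639]
Total: 17100 → 9300; change = -7800; percentage change = -45.6%

-45.6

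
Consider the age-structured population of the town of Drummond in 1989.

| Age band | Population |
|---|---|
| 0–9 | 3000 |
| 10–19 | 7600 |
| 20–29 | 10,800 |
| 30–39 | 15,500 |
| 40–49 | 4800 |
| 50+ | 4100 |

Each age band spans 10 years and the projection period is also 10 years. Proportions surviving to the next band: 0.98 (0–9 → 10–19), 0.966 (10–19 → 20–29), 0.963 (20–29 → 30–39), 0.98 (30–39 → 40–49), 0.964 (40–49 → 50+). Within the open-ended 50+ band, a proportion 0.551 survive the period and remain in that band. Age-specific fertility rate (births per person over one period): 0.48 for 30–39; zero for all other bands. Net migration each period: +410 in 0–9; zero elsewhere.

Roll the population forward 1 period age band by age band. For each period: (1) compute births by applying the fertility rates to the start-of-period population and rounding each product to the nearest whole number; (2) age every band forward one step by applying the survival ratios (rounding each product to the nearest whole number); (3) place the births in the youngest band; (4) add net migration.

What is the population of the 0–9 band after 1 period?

Let group 1 be 0–9 through group 6 = 50+.
Period 1:
Births: 15500 * 0.48 = 7440
Group 2: 3000 * 0.98 = 2940
Group 3: 7600 * 0.966 = 7342
Group 4: 10800 * 0.963 = 10400
Group 5: 15500 * 0.98 = 15190
Group 6: 4800 * 0.964 + 4100 * 0.551 = 4627 + 2259 = 6886
Net migration: Group 1 + 410 → 7850
End of period: [7850, 2940, 7342, 10400, 15190, 6886]

7850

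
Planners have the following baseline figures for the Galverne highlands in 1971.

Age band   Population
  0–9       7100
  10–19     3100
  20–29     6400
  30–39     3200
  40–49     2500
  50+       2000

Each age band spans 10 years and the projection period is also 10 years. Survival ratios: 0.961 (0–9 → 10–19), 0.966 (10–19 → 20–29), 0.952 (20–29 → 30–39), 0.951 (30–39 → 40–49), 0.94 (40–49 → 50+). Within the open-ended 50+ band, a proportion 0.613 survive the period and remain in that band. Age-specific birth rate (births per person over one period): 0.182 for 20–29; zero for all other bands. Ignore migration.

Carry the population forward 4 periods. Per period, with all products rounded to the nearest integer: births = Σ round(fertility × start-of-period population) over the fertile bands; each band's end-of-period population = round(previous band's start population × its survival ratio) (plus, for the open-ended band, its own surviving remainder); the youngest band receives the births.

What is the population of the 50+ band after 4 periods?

Period 1:
Births: 6400 × 0.182 = 1165
10–19: 7100 × 0.961 = 6823
20–29: 3100 × 0.966 = 2995
30–39: 6400 × 0.952 = 6093
40–49: 3200 × 0.951 = 3043
50+: 2500 × 0.94 + 2000 × 0.613 = 2350 + 1226 = 3576
→ [1165, 6823, 2995, 6093, 3043, 3576]
Period 2:
Births: 2995 × 0.182 = 545
10–19: 1165 × 0.961 = 1120
20–29: 6823 × 0.966 = 6591
30–39: 2995 × 0.952 = 2851
40–49: 6093 × 0.951 = 5794
50+: 3043 × 0.94 + 3576 × 0.613 = 2860 + 2192 = 5052
→ [545, 1120, 6591, 2851, 5794, 5052]
Period 3:
Births: 6591 × 0.182 = 1200
10–19: 545 × 0.961 = 524
20–29: 1120 × 0.966 = 1082
30–39: 6591 × 0.952 = 6275
40–49: 2851 × 0.951 = 2711
50+: 5794 × 0.94 + 5052 × 0.613 = 5446 + 3097 = 8543
→ [1200, 524, 1082, 6275, 2711, 8543]
Period 4:
Births: 1082 × 0.182 = 197
10–19: 1200 × 0.961 = 1153
20–29: 524 × 0.966 = 506
30–39: 1082 × 0.952 = 1030
40–49: 6275 × 0.951 = 5968
50+: 2711 × 0.94 + 8543 × 0.613 = 2548 + 5237 = 7785
→ [197, 1153, 506, 1030, 5968, 7785]

7785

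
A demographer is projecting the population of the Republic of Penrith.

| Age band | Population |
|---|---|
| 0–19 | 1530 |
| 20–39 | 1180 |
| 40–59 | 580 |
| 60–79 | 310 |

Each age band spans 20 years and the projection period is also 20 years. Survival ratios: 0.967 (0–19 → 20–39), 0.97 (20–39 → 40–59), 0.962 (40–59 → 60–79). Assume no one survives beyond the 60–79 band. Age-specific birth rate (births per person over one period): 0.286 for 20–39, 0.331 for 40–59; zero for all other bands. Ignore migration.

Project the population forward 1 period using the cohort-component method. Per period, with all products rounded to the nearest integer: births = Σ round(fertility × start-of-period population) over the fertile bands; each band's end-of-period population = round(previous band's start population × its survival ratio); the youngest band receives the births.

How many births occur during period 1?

529

[period 1]
Births: 1180 × 0.286 = 337  |  580 × 0.331 = 192 → total 529
20–39: 1530 × 0.967 = 1480
40–59: 1180 × 0.97 = 1145
60–79: 580 × 0.962 = 558
End of period: [529, 1480, 1145, 558]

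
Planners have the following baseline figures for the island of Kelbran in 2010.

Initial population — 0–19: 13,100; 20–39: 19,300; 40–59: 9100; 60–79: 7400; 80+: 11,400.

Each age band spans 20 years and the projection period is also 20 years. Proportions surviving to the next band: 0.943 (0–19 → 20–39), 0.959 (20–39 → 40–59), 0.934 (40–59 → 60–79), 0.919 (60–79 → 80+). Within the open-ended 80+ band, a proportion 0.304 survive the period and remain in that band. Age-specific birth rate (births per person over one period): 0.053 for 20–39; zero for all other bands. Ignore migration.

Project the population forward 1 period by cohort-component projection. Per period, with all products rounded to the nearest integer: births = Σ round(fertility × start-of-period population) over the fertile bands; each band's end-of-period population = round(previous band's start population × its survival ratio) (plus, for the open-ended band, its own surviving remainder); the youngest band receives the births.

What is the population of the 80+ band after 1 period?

Period 1.
Births: 19300 * 0.053 = 1023
20–39: 13100 * 0.943 = 12353
40–59: 19300 * 0.959 = 18509
60–79: 9100 * 0.934 = 8499
80+: 7400 * 0.919 + 11400 * 0.304 = 6801 + 3466 = 10267
Giving 1023 / 12353 / 18509 / 8499 / 10267.

10267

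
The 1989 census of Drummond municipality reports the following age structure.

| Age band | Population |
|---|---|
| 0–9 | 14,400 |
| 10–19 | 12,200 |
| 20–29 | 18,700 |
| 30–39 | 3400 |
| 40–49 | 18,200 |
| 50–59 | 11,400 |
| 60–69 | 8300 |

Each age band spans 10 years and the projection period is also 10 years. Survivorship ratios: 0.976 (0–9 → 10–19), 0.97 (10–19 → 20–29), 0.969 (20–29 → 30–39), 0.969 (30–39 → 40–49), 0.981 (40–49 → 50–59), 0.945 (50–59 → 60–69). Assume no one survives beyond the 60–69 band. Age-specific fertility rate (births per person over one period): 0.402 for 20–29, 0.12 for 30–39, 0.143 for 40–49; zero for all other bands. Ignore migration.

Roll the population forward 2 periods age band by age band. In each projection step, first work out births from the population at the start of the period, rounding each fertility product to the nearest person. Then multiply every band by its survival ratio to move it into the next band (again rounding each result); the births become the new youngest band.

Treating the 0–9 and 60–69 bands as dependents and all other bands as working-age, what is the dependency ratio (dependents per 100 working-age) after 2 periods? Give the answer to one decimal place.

— Period 1 —
Births: 18700 × 0.402 = 7517  |  3400 × 0.12 = 408  |  18200 × 0.143 = 2603 → 10528
10–19: 14400 × 0.976 = 14054
20–29: 12200 × 0.97 = 11834
30–39: 18700 × 0.969 = 18120
40–49: 3400 × 0.969 = 3295
50–59: 18200 × 0.981 = 17854
60–69: 11400 × 0.945 = 10773
Giving 10528 / 14054 / 11834 / 18120 / 3295 / 17854 / 10773.
— Period 2 —
Births: 11834 × 0.402 = 4757  |  18120 × 0.12 = 2174  |  3295 × 0.143 = 471 → 7402
10–19: 10528 × 0.976 = 10275
20–29: 14054 × 0.97 = 13632
30–39: 11834 × 0.969 = 11467
40–49: 18120 × 0.969 = 17558
50–59: 3295 × 0.981 = 3232
60–69: 17854 × 0.945 = 16872
Giving 7402 / 10275 / 13632 / 11467 / 17558 / 3232 / 16872.
Dependents (band 0–9 + band 60–69) = 7402 + 16872 = 24274; working-age = 56164; ratio = 24274/56164 × 100 = 43.2

43.2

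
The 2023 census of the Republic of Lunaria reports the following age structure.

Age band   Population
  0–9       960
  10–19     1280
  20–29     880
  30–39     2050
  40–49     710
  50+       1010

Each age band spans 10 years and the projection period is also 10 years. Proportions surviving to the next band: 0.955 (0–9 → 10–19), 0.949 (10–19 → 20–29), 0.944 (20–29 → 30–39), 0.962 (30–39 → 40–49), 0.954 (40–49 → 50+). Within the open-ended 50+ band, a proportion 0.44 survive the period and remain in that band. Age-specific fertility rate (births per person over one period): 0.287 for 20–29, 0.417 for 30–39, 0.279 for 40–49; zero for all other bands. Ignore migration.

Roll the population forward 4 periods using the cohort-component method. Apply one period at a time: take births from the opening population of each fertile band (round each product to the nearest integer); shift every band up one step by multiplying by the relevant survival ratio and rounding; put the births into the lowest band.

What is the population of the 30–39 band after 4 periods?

1117

Numbering the bands 1..6 from youngest to oldest:
[period 1]
Births: 880 × 0.287 = 253 ; 2050 × 0.417 = 855 ; 710 × 0.279 = 198 → total 1306
Band 2: 960 × 0.955 = 917
Band 3: 1280 × 0.949 = 1215
Band 4: 880 × 0.944 = 831
Band 5: 2050 × 0.962 = 1972
Band 6: 710 × 0.954 + 1010 × 0.44 = 677 + 444 = 1121
End of period: [1306, 917, 1215, 831, 1972, 1121]
[period 2]
Births: 1215 × 0.287 = 349 ; 831 × 0.417 = 347 ; 1972 × 0.279 = 550 → total 1246
Band 2: 1306 × 0.955 = 1247
Band 3: 917 × 0.949 = 870
Band 4: 1215 × 0.944 = 1147
Band 5: 831 × 0.962 = 799
Band 6: 1972 × 0.954 + 1121 × 0.44 = 1881 + 493 = 2374
End of period: [1246, 1247, 870, 1147, 799, 2374]
[period 3]
Births: 870 × 0.287 = 250 ; 1147 × 0.417 = 478 ; 799 × 0.279 = 223 → total 951
Band 2: 1246 × 0.955 = 1190
Band 3: 1247 × 0.949 = 1183
Band 4: 870 × 0.944 = 821
Band 5: 1147 × 0.962 = 1103
Band 6: 799 × 0.954 + 2374 × 0.44 = 762 + 1045 = 1807
End of period: [951, 1190, 1183, 821, 1103, 1807]
[period 4]
Births: 1183 × 0.287 = 340 ; 821 × 0.417 = 342 ; 1103 × 0.279 = 308 → total 990
Band 2: 951 × 0.955 = 908
Band 3: 1190 × 0.949 = 1129
Band 4: 1183 × 0.944 = 1117
Band 5: 821 × 0.962 = 790
Band 6: 1103 × 0.954 + 1807 × 0.44 = 1052 + 795 = 1847
End of period: [990, 908, 1129, 1117, 790, 1847]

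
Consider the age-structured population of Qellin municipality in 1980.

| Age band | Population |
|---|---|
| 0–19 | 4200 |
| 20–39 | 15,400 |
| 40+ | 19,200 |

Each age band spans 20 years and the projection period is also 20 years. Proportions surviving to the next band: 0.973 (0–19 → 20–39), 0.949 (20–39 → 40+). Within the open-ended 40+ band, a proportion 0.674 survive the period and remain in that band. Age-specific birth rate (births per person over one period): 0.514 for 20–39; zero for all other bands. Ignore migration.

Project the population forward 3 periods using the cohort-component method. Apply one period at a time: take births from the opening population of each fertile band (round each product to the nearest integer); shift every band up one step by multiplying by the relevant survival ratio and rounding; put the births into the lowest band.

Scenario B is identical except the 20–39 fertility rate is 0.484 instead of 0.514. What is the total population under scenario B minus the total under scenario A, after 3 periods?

Period 1:
Births: 15400 × 0.514 = 7916
20–39: 4200 × 0.973 = 4087
40+: 15400 × 0.949 + 19200 × 0.674 = 14615 + 12941 = 27556
Population now: 0–19=7916, 20–39=4087, 40+=27556
Period 2:
Births: 4087 × 0.514 = 2101
20–39: 7916 × 0.973 = 7702
40+: 4087 × 0.949 + 27556 × 0.674 = 3879 + 18573 = 22452
Population now: 0–19=2101, 20–39=7702, 40+=22452
Period 3:
Births: 7702 × 0.514 = 3959
20–39: 2101 × 0.973 = 2044
40+: 7702 × 0.949 + 22452 × 0.674 = 7309 + 15133 = 22442
Population now: 0–19=3959, 20–39=2044, 40+=22442
Scenario A total after 3 periods: 28445
Scenario B projection —
Period 1:
Births: 15400 × 0.484 = 7454
20–39: 4200 × 0.973 = 4087
40+: 15400 × 0.949 + 19200 × 0.674 = 14615 + 12941 = 27556
Population now: 0–19=7454, 20–39=4087, 40+=27556
Period 2:
Births: 4087 × 0.484 = 1978
20–39: 7454 × 0.973 = 7253
40+: 4087 × 0.949 + 27556 × 0.674 = 3879 + 18573 = 22452
Population now: 0–19=1978, 20–39=7253, 40+=22452
Period 3:
Births: 7253 × 0.484 = 3510
20–39: 1978 × 0.973 = 1925
40+: 7253 × 0.949 + 22452 × 0.674 = 6883 + 15133 = 22016
Population now: 0–19=3510, 20–39=1925, 40+=22016
Scenario B total after 3 periods: 27451
Difference B − A = 27451 − 28445 = -994

-994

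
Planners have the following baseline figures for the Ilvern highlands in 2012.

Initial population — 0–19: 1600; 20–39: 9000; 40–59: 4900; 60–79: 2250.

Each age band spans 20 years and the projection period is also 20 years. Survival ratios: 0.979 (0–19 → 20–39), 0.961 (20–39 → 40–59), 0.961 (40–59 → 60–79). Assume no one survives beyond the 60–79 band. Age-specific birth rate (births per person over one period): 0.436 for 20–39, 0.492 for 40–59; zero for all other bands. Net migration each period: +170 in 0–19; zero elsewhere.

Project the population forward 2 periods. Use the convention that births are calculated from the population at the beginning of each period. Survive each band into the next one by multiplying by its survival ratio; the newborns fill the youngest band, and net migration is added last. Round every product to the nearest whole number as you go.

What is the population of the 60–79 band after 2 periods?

8312

— Period 1 —
Births: 9000 × 0.436 = 3924  |  4900 × 0.492 = 2411 → total 6335
20–39: 1600 × 0.979 = 1566
40–59: 9000 × 0.961 = 8649
60–79: 4900 × 0.961 = 4709
Net migration: 0–19 + 170 → 6505
End of period: [6505, 1566, 8649, 4709]
— Period 2 —
Births: 1566 × 0.436 = 683  |  8649 × 0.492 = 4255 → total 4938
20–39: 6505 × 0.979 = 6368
40–59: 1566 × 0.961 = 1505
60–79: 8649 × 0.961 = 8312
Net migration: 0–19 + 170 → 5108
End of period: [5108, 6368, 1505, 8312]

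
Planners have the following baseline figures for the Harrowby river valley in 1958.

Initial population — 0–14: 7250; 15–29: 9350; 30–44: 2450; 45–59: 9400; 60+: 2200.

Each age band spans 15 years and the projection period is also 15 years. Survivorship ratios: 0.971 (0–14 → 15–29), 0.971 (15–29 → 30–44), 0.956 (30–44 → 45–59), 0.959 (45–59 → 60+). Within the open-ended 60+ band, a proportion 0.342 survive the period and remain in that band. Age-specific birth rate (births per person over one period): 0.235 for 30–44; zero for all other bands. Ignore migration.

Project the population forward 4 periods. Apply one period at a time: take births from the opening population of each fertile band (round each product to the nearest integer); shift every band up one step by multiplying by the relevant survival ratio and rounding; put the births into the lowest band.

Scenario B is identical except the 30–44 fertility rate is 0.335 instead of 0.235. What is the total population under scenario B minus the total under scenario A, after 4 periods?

1872

Period 1.
Births: 2450 × 0.235 = 576
15–29: 7250 × 0.971 = 7040
30–44: 9350 × 0.971 = 9079
45–59: 2450 × 0.956 = 2342
60+: 9400 × 0.959 + 2200 × 0.342 = 9015 + 752 = 9767
→ [576, 7040, 9079, 2342, 9767]
Period 2.
Births: 9079 × 0.235 = 2134
15–29: 576 × 0.971 = 559
30–44: 7040 × 0.971 = 6836
45–59: 9079 × 0.956 = 8680
60+: 2342 × 0.959 + 9767 × 0.342 = 2246 + 3340 = 5586
→ [2134, 559, 6836, 8680, 5586]
Period 3.
Births: 6836 × 0.235 = 1606
15–29: 2134 × 0.971 = 2072
30–44: 559 × 0.971 = 543
45–59: 6836 × 0.956 = 6535
60+: 8680 × 0.959 + 5586 × 0.342 = 8324 + 1910 = 10234
→ [1606, 2072, 543, 6535, 10234]
Period 4.
Births: 543 × 0.235 = 128
15–29: 1606 × 0.971 = 1559
30–44: 2072 × 0.971 = 2012
45–59: 543 × 0.956 = 519
60+: 6535 × 0.959 + 10234 × 0.342 = 6267 + 3500 = 9767
→ [128, 1559, 2012, 519, 9767]
Scenario A total after 4 periods: 13985
Scenario B projection —
Period 1.
Births: 2450 × 0.335 = 821
15–29: 7250 × 0.971 = 7040
30–44: 9350 × 0.971 = 9079
45–59: 2450 × 0.956 = 2342
60+: 9400 × 0.959 + 2200 × 0.342 = 9015 + 752 = 9767
→ [821, 7040, 9079, 2342, 9767]
Period 2.
Births: 9079 × 0.335 = 3041
15–29: 821 × 0.971 = 797
30–44: 7040 × 0.971 = 6836
45–59: 9079 × 0.956 = 8680
60+: 2342 × 0.959 + 9767 × 0.342 = 2246 + 3340 = 5586
→ [3041, 797, 6836, 8680, 5586]
Period 3.
Births: 6836 × 0.335 = 2290
15–29: 3041 × 0.971 = 2953
30–44: 797 × 0.971 = 774
45–59: 6836 × 0.956 = 6535
60+: 8680 × 0.959 + 5586 × 0.342 = 8324 + 1910 = 10234
→ [2290, 2953, 774, 6535, 10234]
Period 4.
Births: 774 × 0.335 = 259
15–29: 2290 × 0.971 = 2224
30–44: 2953 × 0.971 = 2867
45–59: 774 × 0.956 = 740
60+: 6535 × 0.959 + 10234 × 0.342 = 6267 + 3500 = 9767
→ [259, 2224, 2867, 740, 9767]
Scenario B total after 4 periods: 15857
Difference B − A = 15857 − 13985 = 1872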